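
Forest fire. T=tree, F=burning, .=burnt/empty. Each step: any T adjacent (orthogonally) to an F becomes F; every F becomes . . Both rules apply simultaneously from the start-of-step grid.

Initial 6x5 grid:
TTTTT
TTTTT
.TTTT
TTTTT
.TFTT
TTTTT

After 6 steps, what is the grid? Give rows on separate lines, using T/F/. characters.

Step 1: 4 trees catch fire, 1 burn out
  TTTTT
  TTTTT
  .TTTT
  TTFTT
  .F.FT
  TTFTT
Step 2: 6 trees catch fire, 4 burn out
  TTTTT
  TTTTT
  .TFTT
  TF.FT
  ....F
  TF.FT
Step 3: 7 trees catch fire, 6 burn out
  TTTTT
  TTFTT
  .F.FT
  F...F
  .....
  F...F
Step 4: 4 trees catch fire, 7 burn out
  TTFTT
  TF.FT
  ....F
  .....
  .....
  .....
Step 5: 4 trees catch fire, 4 burn out
  TF.FT
  F...F
  .....
  .....
  .....
  .....
Step 6: 2 trees catch fire, 4 burn out
  F...F
  .....
  .....
  .....
  .....
  .....

F...F
.....
.....
.....
.....
.....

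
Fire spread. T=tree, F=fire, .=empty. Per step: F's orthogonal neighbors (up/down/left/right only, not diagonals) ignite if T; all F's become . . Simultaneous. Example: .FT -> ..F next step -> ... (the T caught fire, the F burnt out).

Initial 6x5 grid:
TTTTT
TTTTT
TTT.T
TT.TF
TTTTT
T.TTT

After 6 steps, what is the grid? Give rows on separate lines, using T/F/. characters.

Step 1: 3 trees catch fire, 1 burn out
  TTTTT
  TTTTT
  TTT.F
  TT.F.
  TTTTF
  T.TTT
Step 2: 3 trees catch fire, 3 burn out
  TTTTT
  TTTTF
  TTT..
  TT...
  TTTF.
  T.TTF
Step 3: 4 trees catch fire, 3 burn out
  TTTTF
  TTTF.
  TTT..
  TT...
  TTF..
  T.TF.
Step 4: 4 trees catch fire, 4 burn out
  TTTF.
  TTF..
  TTT..
  TT...
  TF...
  T.F..
Step 5: 5 trees catch fire, 4 burn out
  TTF..
  TF...
  TTF..
  TF...
  F....
  T....
Step 6: 5 trees catch fire, 5 burn out
  TF...
  F....
  TF...
  F....
  .....
  F....

TF...
F....
TF...
F....
.....
F....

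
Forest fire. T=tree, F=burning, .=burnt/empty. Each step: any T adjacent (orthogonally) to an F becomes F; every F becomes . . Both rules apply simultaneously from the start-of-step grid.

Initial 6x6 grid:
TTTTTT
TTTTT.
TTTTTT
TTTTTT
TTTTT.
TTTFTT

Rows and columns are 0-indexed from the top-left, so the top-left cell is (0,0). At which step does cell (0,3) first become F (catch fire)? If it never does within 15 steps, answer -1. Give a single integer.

Step 1: cell (0,3)='T' (+3 fires, +1 burnt)
Step 2: cell (0,3)='T' (+5 fires, +3 burnt)
Step 3: cell (0,3)='T' (+5 fires, +5 burnt)
Step 4: cell (0,3)='T' (+6 fires, +5 burnt)
Step 5: cell (0,3)='F' (+6 fires, +6 burnt)
  -> target ignites at step 5
Step 6: cell (0,3)='.' (+4 fires, +6 burnt)
Step 7: cell (0,3)='.' (+3 fires, +4 burnt)
Step 8: cell (0,3)='.' (+1 fires, +3 burnt)
Step 9: cell (0,3)='.' (+0 fires, +1 burnt)
  fire out at step 9

5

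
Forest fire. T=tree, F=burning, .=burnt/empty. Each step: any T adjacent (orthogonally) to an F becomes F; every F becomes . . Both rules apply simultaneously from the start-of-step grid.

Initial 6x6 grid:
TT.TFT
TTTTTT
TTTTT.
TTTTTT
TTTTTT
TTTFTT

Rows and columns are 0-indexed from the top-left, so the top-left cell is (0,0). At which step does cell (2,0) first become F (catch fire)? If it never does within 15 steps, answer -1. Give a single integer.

Step 1: cell (2,0)='T' (+6 fires, +2 burnt)
Step 2: cell (2,0)='T' (+8 fires, +6 burnt)
Step 3: cell (2,0)='T' (+7 fires, +8 burnt)
Step 4: cell (2,0)='T' (+5 fires, +7 burnt)
Step 5: cell (2,0)='T' (+4 fires, +5 burnt)
Step 6: cell (2,0)='F' (+2 fires, +4 burnt)
  -> target ignites at step 6
Step 7: cell (2,0)='.' (+0 fires, +2 burnt)
  fire out at step 7

6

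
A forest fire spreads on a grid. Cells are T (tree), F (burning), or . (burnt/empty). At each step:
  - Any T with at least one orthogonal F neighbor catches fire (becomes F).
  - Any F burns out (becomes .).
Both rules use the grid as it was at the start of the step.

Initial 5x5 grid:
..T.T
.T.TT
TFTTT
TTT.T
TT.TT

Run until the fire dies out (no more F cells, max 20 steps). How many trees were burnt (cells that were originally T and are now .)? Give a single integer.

Step 1: +4 fires, +1 burnt (F count now 4)
Step 2: +4 fires, +4 burnt (F count now 4)
Step 3: +3 fires, +4 burnt (F count now 3)
Step 4: +2 fires, +3 burnt (F count now 2)
Step 5: +2 fires, +2 burnt (F count now 2)
Step 6: +1 fires, +2 burnt (F count now 1)
Step 7: +0 fires, +1 burnt (F count now 0)
Fire out after step 7
Initially T: 17, now '.': 24
Total burnt (originally-T cells now '.'): 16

Answer: 16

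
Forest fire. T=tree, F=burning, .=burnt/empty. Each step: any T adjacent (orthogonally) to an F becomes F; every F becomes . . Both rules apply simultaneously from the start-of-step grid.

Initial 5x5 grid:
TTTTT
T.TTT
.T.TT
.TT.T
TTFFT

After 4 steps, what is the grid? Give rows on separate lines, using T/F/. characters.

Step 1: 3 trees catch fire, 2 burn out
  TTTTT
  T.TTT
  .T.TT
  .TF.T
  TF..F
Step 2: 3 trees catch fire, 3 burn out
  TTTTT
  T.TTT
  .T.TT
  .F..F
  F....
Step 3: 2 trees catch fire, 3 burn out
  TTTTT
  T.TTT
  .F.TF
  .....
  .....
Step 4: 2 trees catch fire, 2 burn out
  TTTTT
  T.TTF
  ...F.
  .....
  .....

TTTTT
T.TTF
...F.
.....
.....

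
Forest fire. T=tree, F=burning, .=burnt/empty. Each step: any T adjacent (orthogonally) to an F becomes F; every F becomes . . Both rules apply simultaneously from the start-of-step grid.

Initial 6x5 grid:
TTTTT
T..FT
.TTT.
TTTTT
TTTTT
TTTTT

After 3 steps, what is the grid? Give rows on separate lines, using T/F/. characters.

Step 1: 3 trees catch fire, 1 burn out
  TTTFT
  T...F
  .TTF.
  TTTTT
  TTTTT
  TTTTT
Step 2: 4 trees catch fire, 3 burn out
  TTF.F
  T....
  .TF..
  TTTFT
  TTTTT
  TTTTT
Step 3: 5 trees catch fire, 4 burn out
  TF...
  T....
  .F...
  TTF.F
  TTTFT
  TTTTT

TF...
T....
.F...
TTF.F
TTTFT
TTTTT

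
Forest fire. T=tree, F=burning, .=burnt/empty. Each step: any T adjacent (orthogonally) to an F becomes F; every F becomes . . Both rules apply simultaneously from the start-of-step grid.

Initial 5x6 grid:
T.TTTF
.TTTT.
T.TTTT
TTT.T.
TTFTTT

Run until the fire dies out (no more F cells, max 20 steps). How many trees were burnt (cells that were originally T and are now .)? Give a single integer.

Answer: 21

Derivation:
Step 1: +4 fires, +2 burnt (F count now 4)
Step 2: +6 fires, +4 burnt (F count now 6)
Step 3: +8 fires, +6 burnt (F count now 8)
Step 4: +3 fires, +8 burnt (F count now 3)
Step 5: +0 fires, +3 burnt (F count now 0)
Fire out after step 5
Initially T: 22, now '.': 29
Total burnt (originally-T cells now '.'): 21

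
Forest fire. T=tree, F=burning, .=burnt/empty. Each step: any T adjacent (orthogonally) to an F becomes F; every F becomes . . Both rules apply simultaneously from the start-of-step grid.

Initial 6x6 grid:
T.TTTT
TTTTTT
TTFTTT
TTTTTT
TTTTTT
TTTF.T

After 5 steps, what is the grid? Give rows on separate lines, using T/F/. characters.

Step 1: 6 trees catch fire, 2 burn out
  T.TTTT
  TTFTTT
  TF.FTT
  TTFTTT
  TTTFTT
  TTF..T
Step 2: 10 trees catch fire, 6 burn out
  T.FTTT
  TF.FTT
  F...FT
  TF.FTT
  TTF.FT
  TF...T
Step 3: 9 trees catch fire, 10 burn out
  T..FTT
  F...FT
  .....F
  F...FT
  TF...F
  F....T
Step 4: 6 trees catch fire, 9 burn out
  F...FT
  .....F
  ......
  .....F
  F.....
  .....F
Step 5: 1 trees catch fire, 6 burn out
  .....F
  ......
  ......
  ......
  ......
  ......

.....F
......
......
......
......
......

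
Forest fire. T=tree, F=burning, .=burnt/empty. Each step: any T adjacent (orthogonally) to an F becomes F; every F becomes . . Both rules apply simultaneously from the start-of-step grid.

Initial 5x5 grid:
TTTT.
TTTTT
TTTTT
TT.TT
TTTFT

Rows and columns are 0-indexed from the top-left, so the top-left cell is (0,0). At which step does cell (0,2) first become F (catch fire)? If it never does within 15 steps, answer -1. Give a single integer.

Step 1: cell (0,2)='T' (+3 fires, +1 burnt)
Step 2: cell (0,2)='T' (+3 fires, +3 burnt)
Step 3: cell (0,2)='T' (+5 fires, +3 burnt)
Step 4: cell (0,2)='T' (+5 fires, +5 burnt)
Step 5: cell (0,2)='F' (+3 fires, +5 burnt)
  -> target ignites at step 5
Step 6: cell (0,2)='.' (+2 fires, +3 burnt)
Step 7: cell (0,2)='.' (+1 fires, +2 burnt)
Step 8: cell (0,2)='.' (+0 fires, +1 burnt)
  fire out at step 8

5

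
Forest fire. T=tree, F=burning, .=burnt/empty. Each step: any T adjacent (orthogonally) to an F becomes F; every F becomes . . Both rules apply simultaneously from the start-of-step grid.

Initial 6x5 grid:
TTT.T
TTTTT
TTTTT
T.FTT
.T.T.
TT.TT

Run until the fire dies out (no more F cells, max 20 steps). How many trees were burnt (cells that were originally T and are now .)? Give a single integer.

Step 1: +2 fires, +1 burnt (F count now 2)
Step 2: +5 fires, +2 burnt (F count now 5)
Step 3: +6 fires, +5 burnt (F count now 6)
Step 4: +5 fires, +6 burnt (F count now 5)
Step 5: +2 fires, +5 burnt (F count now 2)
Step 6: +0 fires, +2 burnt (F count now 0)
Fire out after step 6
Initially T: 23, now '.': 27
Total burnt (originally-T cells now '.'): 20

Answer: 20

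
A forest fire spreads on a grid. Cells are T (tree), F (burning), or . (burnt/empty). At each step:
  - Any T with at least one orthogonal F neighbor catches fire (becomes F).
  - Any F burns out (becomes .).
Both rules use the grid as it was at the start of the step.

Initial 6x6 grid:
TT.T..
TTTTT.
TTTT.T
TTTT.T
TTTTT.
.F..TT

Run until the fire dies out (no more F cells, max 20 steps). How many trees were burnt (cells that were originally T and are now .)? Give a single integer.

Step 1: +1 fires, +1 burnt (F count now 1)
Step 2: +3 fires, +1 burnt (F count now 3)
Step 3: +4 fires, +3 burnt (F count now 4)
Step 4: +5 fires, +4 burnt (F count now 5)
Step 5: +5 fires, +5 burnt (F count now 5)
Step 6: +3 fires, +5 burnt (F count now 3)
Step 7: +2 fires, +3 burnt (F count now 2)
Step 8: +0 fires, +2 burnt (F count now 0)
Fire out after step 8
Initially T: 25, now '.': 34
Total burnt (originally-T cells now '.'): 23

Answer: 23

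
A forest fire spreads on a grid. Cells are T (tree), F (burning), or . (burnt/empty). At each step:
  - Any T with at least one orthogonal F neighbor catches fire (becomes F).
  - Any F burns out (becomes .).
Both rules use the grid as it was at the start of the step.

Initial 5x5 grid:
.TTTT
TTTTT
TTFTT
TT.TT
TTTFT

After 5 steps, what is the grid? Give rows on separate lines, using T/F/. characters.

Step 1: 6 trees catch fire, 2 burn out
  .TTTT
  TTFTT
  TF.FT
  TT.FT
  TTF.F
Step 2: 8 trees catch fire, 6 burn out
  .TFTT
  TF.FT
  F...F
  TF..F
  TF...
Step 3: 6 trees catch fire, 8 burn out
  .F.FT
  F...F
  .....
  F....
  F....
Step 4: 1 trees catch fire, 6 burn out
  ....F
  .....
  .....
  .....
  .....
Step 5: 0 trees catch fire, 1 burn out
  .....
  .....
  .....
  .....
  .....

.....
.....
.....
.....
.....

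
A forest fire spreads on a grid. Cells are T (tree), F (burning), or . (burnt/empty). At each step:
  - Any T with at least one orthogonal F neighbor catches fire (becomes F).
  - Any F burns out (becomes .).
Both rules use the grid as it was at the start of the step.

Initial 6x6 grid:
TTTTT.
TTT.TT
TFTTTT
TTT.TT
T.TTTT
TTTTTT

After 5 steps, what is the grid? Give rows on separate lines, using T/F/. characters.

Step 1: 4 trees catch fire, 1 burn out
  TTTTT.
  TFT.TT
  F.FTTT
  TFT.TT
  T.TTTT
  TTTTTT
Step 2: 6 trees catch fire, 4 burn out
  TFTTT.
  F.F.TT
  ...FTT
  F.F.TT
  T.TTTT
  TTTTTT
Step 3: 5 trees catch fire, 6 burn out
  F.FTT.
  ....TT
  ....FT
  ....TT
  F.FTTT
  TTTTTT
Step 4: 7 trees catch fire, 5 burn out
  ...FT.
  ....FT
  .....F
  ....FT
  ...FTT
  FTFTTT
Step 5: 6 trees catch fire, 7 burn out
  ....F.
  .....F
  ......
  .....F
  ....FT
  .F.FTT

....F.
.....F
......
.....F
....FT
.F.FTT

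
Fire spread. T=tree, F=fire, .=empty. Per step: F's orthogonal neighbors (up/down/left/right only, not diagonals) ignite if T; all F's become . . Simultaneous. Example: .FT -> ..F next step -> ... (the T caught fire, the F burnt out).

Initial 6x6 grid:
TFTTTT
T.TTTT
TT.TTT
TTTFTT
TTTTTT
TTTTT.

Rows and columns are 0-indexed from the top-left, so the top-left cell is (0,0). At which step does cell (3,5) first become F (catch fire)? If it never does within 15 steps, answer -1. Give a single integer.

Step 1: cell (3,5)='T' (+6 fires, +2 burnt)
Step 2: cell (3,5)='F' (+10 fires, +6 burnt)
  -> target ignites at step 2
Step 3: cell (3,5)='.' (+10 fires, +10 burnt)
Step 4: cell (3,5)='.' (+4 fires, +10 burnt)
Step 5: cell (3,5)='.' (+1 fires, +4 burnt)
Step 6: cell (3,5)='.' (+0 fires, +1 burnt)
  fire out at step 6

2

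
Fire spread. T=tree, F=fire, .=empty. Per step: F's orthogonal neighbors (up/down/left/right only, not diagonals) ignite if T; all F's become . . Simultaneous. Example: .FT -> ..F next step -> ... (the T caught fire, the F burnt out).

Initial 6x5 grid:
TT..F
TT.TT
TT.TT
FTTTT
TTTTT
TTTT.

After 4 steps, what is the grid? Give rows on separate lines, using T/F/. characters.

Step 1: 4 trees catch fire, 2 burn out
  TT...
  TT.TF
  FT.TT
  .FTTT
  FTTTT
  TTTT.
Step 2: 7 trees catch fire, 4 burn out
  TT...
  FT.F.
  .F.TF
  ..FTT
  .FTTT
  FTTT.
Step 3: 7 trees catch fire, 7 burn out
  FT...
  .F...
  ...F.
  ...FF
  ..FTT
  .FTT.
Step 4: 4 trees catch fire, 7 burn out
  .F...
  .....
  .....
  .....
  ...FF
  ..FT.

.F...
.....
.....
.....
...FF
..FT.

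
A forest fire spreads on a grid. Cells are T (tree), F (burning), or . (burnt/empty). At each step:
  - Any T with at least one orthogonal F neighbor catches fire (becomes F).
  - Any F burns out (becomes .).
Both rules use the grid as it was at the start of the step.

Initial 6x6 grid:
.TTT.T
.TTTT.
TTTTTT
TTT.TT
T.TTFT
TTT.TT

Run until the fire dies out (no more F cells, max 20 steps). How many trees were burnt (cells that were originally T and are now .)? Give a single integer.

Step 1: +4 fires, +1 burnt (F count now 4)
Step 2: +4 fires, +4 burnt (F count now 4)
Step 3: +5 fires, +4 burnt (F count now 5)
Step 4: +4 fires, +5 burnt (F count now 4)
Step 5: +5 fires, +4 burnt (F count now 5)
Step 6: +4 fires, +5 burnt (F count now 4)
Step 7: +1 fires, +4 burnt (F count now 1)
Step 8: +0 fires, +1 burnt (F count now 0)
Fire out after step 8
Initially T: 28, now '.': 35
Total burnt (originally-T cells now '.'): 27

Answer: 27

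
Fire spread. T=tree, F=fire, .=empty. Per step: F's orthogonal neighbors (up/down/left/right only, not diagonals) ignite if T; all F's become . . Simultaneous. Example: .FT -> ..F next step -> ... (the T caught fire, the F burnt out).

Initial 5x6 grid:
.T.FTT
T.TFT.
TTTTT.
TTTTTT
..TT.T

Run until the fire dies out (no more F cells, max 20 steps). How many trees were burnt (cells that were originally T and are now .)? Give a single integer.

Step 1: +4 fires, +2 burnt (F count now 4)
Step 2: +4 fires, +4 burnt (F count now 4)
Step 3: +4 fires, +4 burnt (F count now 4)
Step 4: +4 fires, +4 burnt (F count now 4)
Step 5: +3 fires, +4 burnt (F count now 3)
Step 6: +0 fires, +3 burnt (F count now 0)
Fire out after step 6
Initially T: 20, now '.': 29
Total burnt (originally-T cells now '.'): 19

Answer: 19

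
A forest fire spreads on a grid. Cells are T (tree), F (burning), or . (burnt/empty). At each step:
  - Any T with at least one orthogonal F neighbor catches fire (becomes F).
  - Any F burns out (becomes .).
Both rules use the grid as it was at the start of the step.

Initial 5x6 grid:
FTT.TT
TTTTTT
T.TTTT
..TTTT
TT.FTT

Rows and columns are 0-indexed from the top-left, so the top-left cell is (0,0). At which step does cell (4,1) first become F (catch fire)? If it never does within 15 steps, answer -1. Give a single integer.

Step 1: cell (4,1)='T' (+4 fires, +2 burnt)
Step 2: cell (4,1)='T' (+7 fires, +4 burnt)
Step 3: cell (4,1)='T' (+5 fires, +7 burnt)
Step 4: cell (4,1)='T' (+2 fires, +5 burnt)
Step 5: cell (4,1)='T' (+2 fires, +2 burnt)
Step 6: cell (4,1)='T' (+1 fires, +2 burnt)
Step 7: cell (4,1)='T' (+0 fires, +1 burnt)
  fire out at step 7
Target never catches fire within 15 steps

-1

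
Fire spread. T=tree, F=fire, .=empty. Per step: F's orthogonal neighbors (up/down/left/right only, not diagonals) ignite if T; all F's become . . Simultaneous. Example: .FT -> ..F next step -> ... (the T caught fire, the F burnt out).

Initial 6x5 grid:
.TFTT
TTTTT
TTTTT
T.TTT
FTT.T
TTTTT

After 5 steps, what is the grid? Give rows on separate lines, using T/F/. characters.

Step 1: 6 trees catch fire, 2 burn out
  .F.FT
  TTFTT
  TTTTT
  F.TTT
  .FT.T
  FTTTT
Step 2: 7 trees catch fire, 6 burn out
  ....F
  TF.FT
  FTFTT
  ..TTT
  ..F.T
  .FTTT
Step 3: 6 trees catch fire, 7 burn out
  .....
  F...F
  .F.FT
  ..FTT
  ....T
  ..FTT
Step 4: 3 trees catch fire, 6 burn out
  .....
  .....
  ....F
  ...FT
  ....T
  ...FT
Step 5: 2 trees catch fire, 3 burn out
  .....
  .....
  .....
  ....F
  ....T
  ....F

.....
.....
.....
....F
....T
....F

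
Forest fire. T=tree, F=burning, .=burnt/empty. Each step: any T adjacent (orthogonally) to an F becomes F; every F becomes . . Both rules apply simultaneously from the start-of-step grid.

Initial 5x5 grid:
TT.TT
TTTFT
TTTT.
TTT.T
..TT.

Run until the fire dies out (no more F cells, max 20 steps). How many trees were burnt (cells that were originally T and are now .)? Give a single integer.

Answer: 17

Derivation:
Step 1: +4 fires, +1 burnt (F count now 4)
Step 2: +3 fires, +4 burnt (F count now 3)
Step 3: +4 fires, +3 burnt (F count now 4)
Step 4: +4 fires, +4 burnt (F count now 4)
Step 5: +2 fires, +4 burnt (F count now 2)
Step 6: +0 fires, +2 burnt (F count now 0)
Fire out after step 6
Initially T: 18, now '.': 24
Total burnt (originally-T cells now '.'): 17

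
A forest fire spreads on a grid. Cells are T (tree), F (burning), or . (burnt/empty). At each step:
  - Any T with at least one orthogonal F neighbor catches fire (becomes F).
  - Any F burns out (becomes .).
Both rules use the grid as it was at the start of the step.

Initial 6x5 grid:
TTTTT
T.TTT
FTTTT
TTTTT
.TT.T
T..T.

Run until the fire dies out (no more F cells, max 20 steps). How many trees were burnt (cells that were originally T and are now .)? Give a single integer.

Answer: 21

Derivation:
Step 1: +3 fires, +1 burnt (F count now 3)
Step 2: +3 fires, +3 burnt (F count now 3)
Step 3: +5 fires, +3 burnt (F count now 5)
Step 4: +5 fires, +5 burnt (F count now 5)
Step 5: +3 fires, +5 burnt (F count now 3)
Step 6: +2 fires, +3 burnt (F count now 2)
Step 7: +0 fires, +2 burnt (F count now 0)
Fire out after step 7
Initially T: 23, now '.': 28
Total burnt (originally-T cells now '.'): 21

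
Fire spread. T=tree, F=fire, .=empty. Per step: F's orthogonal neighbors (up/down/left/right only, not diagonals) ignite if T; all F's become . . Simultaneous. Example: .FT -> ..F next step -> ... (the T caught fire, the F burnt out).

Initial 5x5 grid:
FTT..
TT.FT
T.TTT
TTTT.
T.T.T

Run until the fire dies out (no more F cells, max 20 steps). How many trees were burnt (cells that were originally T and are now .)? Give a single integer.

Step 1: +4 fires, +2 burnt (F count now 4)
Step 2: +6 fires, +4 burnt (F count now 6)
Step 3: +2 fires, +6 burnt (F count now 2)
Step 4: +3 fires, +2 burnt (F count now 3)
Step 5: +0 fires, +3 burnt (F count now 0)
Fire out after step 5
Initially T: 16, now '.': 24
Total burnt (originally-T cells now '.'): 15

Answer: 15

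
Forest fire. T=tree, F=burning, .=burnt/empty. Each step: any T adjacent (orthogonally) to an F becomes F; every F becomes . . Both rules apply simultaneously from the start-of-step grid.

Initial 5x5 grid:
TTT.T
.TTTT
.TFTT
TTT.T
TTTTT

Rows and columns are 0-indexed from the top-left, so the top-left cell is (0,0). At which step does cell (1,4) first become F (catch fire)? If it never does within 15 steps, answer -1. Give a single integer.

Step 1: cell (1,4)='T' (+4 fires, +1 burnt)
Step 2: cell (1,4)='T' (+6 fires, +4 burnt)
Step 3: cell (1,4)='F' (+6 fires, +6 burnt)
  -> target ignites at step 3
Step 4: cell (1,4)='.' (+4 fires, +6 burnt)
Step 5: cell (1,4)='.' (+0 fires, +4 burnt)
  fire out at step 5

3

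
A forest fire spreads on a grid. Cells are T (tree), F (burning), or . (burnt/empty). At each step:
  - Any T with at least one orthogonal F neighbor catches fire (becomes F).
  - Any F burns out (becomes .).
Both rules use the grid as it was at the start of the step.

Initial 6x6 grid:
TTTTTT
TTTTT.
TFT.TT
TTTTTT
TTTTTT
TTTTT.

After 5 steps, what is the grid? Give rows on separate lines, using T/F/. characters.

Step 1: 4 trees catch fire, 1 burn out
  TTTTTT
  TFTTT.
  F.F.TT
  TFTTTT
  TTTTTT
  TTTTT.
Step 2: 6 trees catch fire, 4 burn out
  TFTTTT
  F.FTT.
  ....TT
  F.FTTT
  TFTTTT
  TTTTT.
Step 3: 7 trees catch fire, 6 burn out
  F.FTTT
  ...FT.
  ....TT
  ...FTT
  F.FTTT
  TFTTT.
Step 4: 6 trees catch fire, 7 burn out
  ...FTT
  ....F.
  ....TT
  ....FT
  ...FTT
  F.FTT.
Step 5: 5 trees catch fire, 6 burn out
  ....FT
  ......
  ....FT
  .....F
  ....FT
  ...FT.

....FT
......
....FT
.....F
....FT
...FT.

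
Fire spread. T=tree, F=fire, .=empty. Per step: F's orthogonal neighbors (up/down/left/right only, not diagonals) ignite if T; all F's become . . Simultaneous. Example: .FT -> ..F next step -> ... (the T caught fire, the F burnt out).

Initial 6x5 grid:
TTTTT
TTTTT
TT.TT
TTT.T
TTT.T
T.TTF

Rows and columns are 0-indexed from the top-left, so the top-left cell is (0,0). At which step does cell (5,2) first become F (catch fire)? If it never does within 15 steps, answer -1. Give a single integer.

Step 1: cell (5,2)='T' (+2 fires, +1 burnt)
Step 2: cell (5,2)='F' (+2 fires, +2 burnt)
  -> target ignites at step 2
Step 3: cell (5,2)='.' (+2 fires, +2 burnt)
Step 4: cell (5,2)='.' (+4 fires, +2 burnt)
Step 5: cell (5,2)='.' (+4 fires, +4 burnt)
Step 6: cell (5,2)='.' (+5 fires, +4 burnt)
Step 7: cell (5,2)='.' (+3 fires, +5 burnt)
Step 8: cell (5,2)='.' (+2 fires, +3 burnt)
Step 9: cell (5,2)='.' (+1 fires, +2 burnt)
Step 10: cell (5,2)='.' (+0 fires, +1 burnt)
  fire out at step 10

2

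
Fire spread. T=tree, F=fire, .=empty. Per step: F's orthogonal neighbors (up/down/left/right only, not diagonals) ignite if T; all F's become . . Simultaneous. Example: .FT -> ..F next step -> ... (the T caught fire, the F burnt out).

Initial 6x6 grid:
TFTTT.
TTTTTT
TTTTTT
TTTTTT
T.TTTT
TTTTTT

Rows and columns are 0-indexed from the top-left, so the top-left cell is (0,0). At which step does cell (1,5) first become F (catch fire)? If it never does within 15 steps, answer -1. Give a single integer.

Step 1: cell (1,5)='T' (+3 fires, +1 burnt)
Step 2: cell (1,5)='T' (+4 fires, +3 burnt)
Step 3: cell (1,5)='T' (+5 fires, +4 burnt)
Step 4: cell (1,5)='T' (+4 fires, +5 burnt)
Step 5: cell (1,5)='F' (+5 fires, +4 burnt)
  -> target ignites at step 5
Step 6: cell (1,5)='.' (+5 fires, +5 burnt)
Step 7: cell (1,5)='.' (+4 fires, +5 burnt)
Step 8: cell (1,5)='.' (+2 fires, +4 burnt)
Step 9: cell (1,5)='.' (+1 fires, +2 burnt)
Step 10: cell (1,5)='.' (+0 fires, +1 burnt)
  fire out at step 10

5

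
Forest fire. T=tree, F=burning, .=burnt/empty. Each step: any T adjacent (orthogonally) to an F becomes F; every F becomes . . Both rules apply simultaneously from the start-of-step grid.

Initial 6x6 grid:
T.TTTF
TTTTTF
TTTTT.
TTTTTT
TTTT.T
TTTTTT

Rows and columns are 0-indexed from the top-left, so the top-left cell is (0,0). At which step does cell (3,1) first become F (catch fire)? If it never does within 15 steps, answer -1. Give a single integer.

Step 1: cell (3,1)='T' (+2 fires, +2 burnt)
Step 2: cell (3,1)='T' (+3 fires, +2 burnt)
Step 3: cell (3,1)='T' (+4 fires, +3 burnt)
Step 4: cell (3,1)='T' (+4 fires, +4 burnt)
Step 5: cell (3,1)='T' (+5 fires, +4 burnt)
Step 6: cell (3,1)='F' (+6 fires, +5 burnt)
  -> target ignites at step 6
Step 7: cell (3,1)='.' (+4 fires, +6 burnt)
Step 8: cell (3,1)='.' (+2 fires, +4 burnt)
Step 9: cell (3,1)='.' (+1 fires, +2 burnt)
Step 10: cell (3,1)='.' (+0 fires, +1 burnt)
  fire out at step 10

6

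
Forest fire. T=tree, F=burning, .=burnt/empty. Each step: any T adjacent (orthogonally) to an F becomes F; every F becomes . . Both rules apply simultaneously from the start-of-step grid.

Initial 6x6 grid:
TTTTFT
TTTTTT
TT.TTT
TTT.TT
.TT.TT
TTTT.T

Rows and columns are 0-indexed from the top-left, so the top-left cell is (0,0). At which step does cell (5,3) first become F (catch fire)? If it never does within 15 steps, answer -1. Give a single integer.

Step 1: cell (5,3)='T' (+3 fires, +1 burnt)
Step 2: cell (5,3)='T' (+4 fires, +3 burnt)
Step 3: cell (5,3)='T' (+5 fires, +4 burnt)
Step 4: cell (5,3)='T' (+4 fires, +5 burnt)
Step 5: cell (5,3)='T' (+3 fires, +4 burnt)
Step 6: cell (5,3)='T' (+3 fires, +3 burnt)
Step 7: cell (5,3)='T' (+3 fires, +3 burnt)
Step 8: cell (5,3)='T' (+2 fires, +3 burnt)
Step 9: cell (5,3)='T' (+2 fires, +2 burnt)
Step 10: cell (5,3)='F' (+1 fires, +2 burnt)
  -> target ignites at step 10
Step 11: cell (5,3)='.' (+0 fires, +1 burnt)
  fire out at step 11

10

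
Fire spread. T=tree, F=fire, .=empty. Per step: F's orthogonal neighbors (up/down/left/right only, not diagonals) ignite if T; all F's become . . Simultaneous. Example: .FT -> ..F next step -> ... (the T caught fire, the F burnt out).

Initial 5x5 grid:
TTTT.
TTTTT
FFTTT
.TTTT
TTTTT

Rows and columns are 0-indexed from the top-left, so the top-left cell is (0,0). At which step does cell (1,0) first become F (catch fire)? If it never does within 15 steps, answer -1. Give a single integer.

Step 1: cell (1,0)='F' (+4 fires, +2 burnt)
  -> target ignites at step 1
Step 2: cell (1,0)='.' (+6 fires, +4 burnt)
Step 3: cell (1,0)='.' (+6 fires, +6 burnt)
Step 4: cell (1,0)='.' (+4 fires, +6 burnt)
Step 5: cell (1,0)='.' (+1 fires, +4 burnt)
Step 6: cell (1,0)='.' (+0 fires, +1 burnt)
  fire out at step 6

1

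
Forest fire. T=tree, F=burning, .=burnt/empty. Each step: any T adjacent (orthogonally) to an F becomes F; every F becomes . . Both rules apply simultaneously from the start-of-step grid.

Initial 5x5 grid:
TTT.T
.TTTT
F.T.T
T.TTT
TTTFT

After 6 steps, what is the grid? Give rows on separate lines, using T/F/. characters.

Step 1: 4 trees catch fire, 2 burn out
  TTT.T
  .TTTT
  ..T.T
  F.TFT
  TTF.F
Step 2: 4 trees catch fire, 4 burn out
  TTT.T
  .TTTT
  ..T.T
  ..F.F
  FF...
Step 3: 2 trees catch fire, 4 burn out
  TTT.T
  .TTTT
  ..F.F
  .....
  .....
Step 4: 2 trees catch fire, 2 burn out
  TTT.T
  .TFTF
  .....
  .....
  .....
Step 5: 4 trees catch fire, 2 burn out
  TTF.F
  .F.F.
  .....
  .....
  .....
Step 6: 1 trees catch fire, 4 burn out
  TF...
  .....
  .....
  .....
  .....

TF...
.....
.....
.....
.....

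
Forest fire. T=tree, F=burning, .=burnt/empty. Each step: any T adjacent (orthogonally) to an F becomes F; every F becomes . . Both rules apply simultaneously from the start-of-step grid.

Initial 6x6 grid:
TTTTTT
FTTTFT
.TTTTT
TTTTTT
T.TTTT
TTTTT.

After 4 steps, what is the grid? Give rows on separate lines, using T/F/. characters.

Step 1: 6 trees catch fire, 2 burn out
  FTTTFT
  .FTF.F
  .TTTFT
  TTTTTT
  T.TTTT
  TTTTT.
Step 2: 8 trees catch fire, 6 burn out
  .FTF.F
  ..F...
  .FTF.F
  TTTTFT
  T.TTTT
  TTTTT.
Step 3: 6 trees catch fire, 8 burn out
  ..F...
  ......
  ..F...
  TFTF.F
  T.TTFT
  TTTTT.
Step 4: 5 trees catch fire, 6 burn out
  ......
  ......
  ......
  F.F...
  T.TF.F
  TTTTF.

......
......
......
F.F...
T.TF.F
TTTTF.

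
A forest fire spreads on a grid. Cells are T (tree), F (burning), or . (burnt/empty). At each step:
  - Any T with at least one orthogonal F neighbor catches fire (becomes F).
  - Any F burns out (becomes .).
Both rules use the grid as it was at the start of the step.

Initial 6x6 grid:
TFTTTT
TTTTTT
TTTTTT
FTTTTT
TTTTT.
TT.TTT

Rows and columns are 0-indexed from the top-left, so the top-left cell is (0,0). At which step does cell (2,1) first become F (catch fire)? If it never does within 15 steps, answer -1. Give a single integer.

Step 1: cell (2,1)='T' (+6 fires, +2 burnt)
Step 2: cell (2,1)='F' (+7 fires, +6 burnt)
  -> target ignites at step 2
Step 3: cell (2,1)='.' (+6 fires, +7 burnt)
Step 4: cell (2,1)='.' (+5 fires, +6 burnt)
Step 5: cell (2,1)='.' (+5 fires, +5 burnt)
Step 6: cell (2,1)='.' (+2 fires, +5 burnt)
Step 7: cell (2,1)='.' (+1 fires, +2 burnt)
Step 8: cell (2,1)='.' (+0 fires, +1 burnt)
  fire out at step 8

2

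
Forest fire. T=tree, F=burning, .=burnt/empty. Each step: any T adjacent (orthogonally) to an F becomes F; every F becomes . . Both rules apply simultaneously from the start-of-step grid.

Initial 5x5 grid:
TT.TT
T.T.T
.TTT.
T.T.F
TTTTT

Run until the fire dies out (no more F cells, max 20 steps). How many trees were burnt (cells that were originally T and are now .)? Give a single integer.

Step 1: +1 fires, +1 burnt (F count now 1)
Step 2: +1 fires, +1 burnt (F count now 1)
Step 3: +1 fires, +1 burnt (F count now 1)
Step 4: +2 fires, +1 burnt (F count now 2)
Step 5: +2 fires, +2 burnt (F count now 2)
Step 6: +4 fires, +2 burnt (F count now 4)
Step 7: +0 fires, +4 burnt (F count now 0)
Fire out after step 7
Initially T: 17, now '.': 19
Total burnt (originally-T cells now '.'): 11

Answer: 11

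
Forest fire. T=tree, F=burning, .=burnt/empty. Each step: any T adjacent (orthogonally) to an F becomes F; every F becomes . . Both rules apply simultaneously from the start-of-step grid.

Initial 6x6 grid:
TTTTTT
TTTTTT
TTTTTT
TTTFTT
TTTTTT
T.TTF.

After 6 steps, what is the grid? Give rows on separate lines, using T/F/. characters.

Step 1: 6 trees catch fire, 2 burn out
  TTTTTT
  TTTTTT
  TTTFTT
  TTF.FT
  TTTFFT
  T.TF..
Step 2: 8 trees catch fire, 6 burn out
  TTTTTT
  TTTFTT
  TTF.FT
  TF...F
  TTF..F
  T.F...
Step 3: 7 trees catch fire, 8 burn out
  TTTFTT
  TTF.FT
  TF...F
  F.....
  TF....
  T.....
Step 4: 6 trees catch fire, 7 burn out
  TTF.FT
  TF...F
  F.....
  ......
  F.....
  T.....
Step 5: 4 trees catch fire, 6 burn out
  TF...F
  F.....
  ......
  ......
  ......
  F.....
Step 6: 1 trees catch fire, 4 burn out
  F.....
  ......
  ......
  ......
  ......
  ......

F.....
......
......
......
......
......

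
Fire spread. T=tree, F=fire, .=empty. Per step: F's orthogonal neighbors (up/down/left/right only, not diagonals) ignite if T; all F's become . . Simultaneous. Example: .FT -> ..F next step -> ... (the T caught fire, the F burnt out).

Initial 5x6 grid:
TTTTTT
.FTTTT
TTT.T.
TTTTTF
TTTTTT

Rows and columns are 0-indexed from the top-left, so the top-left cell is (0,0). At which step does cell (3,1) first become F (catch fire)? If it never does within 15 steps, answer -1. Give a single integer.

Step 1: cell (3,1)='T' (+5 fires, +2 burnt)
Step 2: cell (3,1)='F' (+9 fires, +5 burnt)
  -> target ignites at step 2
Step 3: cell (3,1)='.' (+6 fires, +9 burnt)
Step 4: cell (3,1)='.' (+4 fires, +6 burnt)
Step 5: cell (3,1)='.' (+1 fires, +4 burnt)
Step 6: cell (3,1)='.' (+0 fires, +1 burnt)
  fire out at step 6

2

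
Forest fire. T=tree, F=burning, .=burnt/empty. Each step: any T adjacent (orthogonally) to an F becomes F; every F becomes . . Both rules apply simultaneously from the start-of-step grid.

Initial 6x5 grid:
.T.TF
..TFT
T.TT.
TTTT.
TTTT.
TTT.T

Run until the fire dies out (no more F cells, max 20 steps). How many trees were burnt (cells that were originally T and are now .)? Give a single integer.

Answer: 17

Derivation:
Step 1: +4 fires, +2 burnt (F count now 4)
Step 2: +2 fires, +4 burnt (F count now 2)
Step 3: +2 fires, +2 burnt (F count now 2)
Step 4: +2 fires, +2 burnt (F count now 2)
Step 5: +3 fires, +2 burnt (F count now 3)
Step 6: +3 fires, +3 burnt (F count now 3)
Step 7: +1 fires, +3 burnt (F count now 1)
Step 8: +0 fires, +1 burnt (F count now 0)
Fire out after step 8
Initially T: 19, now '.': 28
Total burnt (originally-T cells now '.'): 17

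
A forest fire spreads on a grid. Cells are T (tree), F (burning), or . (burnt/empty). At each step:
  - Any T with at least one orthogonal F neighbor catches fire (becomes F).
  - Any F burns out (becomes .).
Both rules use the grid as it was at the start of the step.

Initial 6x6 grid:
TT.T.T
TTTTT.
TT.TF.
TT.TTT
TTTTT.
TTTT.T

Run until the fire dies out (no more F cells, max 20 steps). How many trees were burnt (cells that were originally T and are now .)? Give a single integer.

Step 1: +3 fires, +1 burnt (F count now 3)
Step 2: +4 fires, +3 burnt (F count now 4)
Step 3: +3 fires, +4 burnt (F count now 3)
Step 4: +3 fires, +3 burnt (F count now 3)
Step 5: +5 fires, +3 burnt (F count now 5)
Step 6: +5 fires, +5 burnt (F count now 5)
Step 7: +2 fires, +5 burnt (F count now 2)
Step 8: +0 fires, +2 burnt (F count now 0)
Fire out after step 8
Initially T: 27, now '.': 34
Total burnt (originally-T cells now '.'): 25

Answer: 25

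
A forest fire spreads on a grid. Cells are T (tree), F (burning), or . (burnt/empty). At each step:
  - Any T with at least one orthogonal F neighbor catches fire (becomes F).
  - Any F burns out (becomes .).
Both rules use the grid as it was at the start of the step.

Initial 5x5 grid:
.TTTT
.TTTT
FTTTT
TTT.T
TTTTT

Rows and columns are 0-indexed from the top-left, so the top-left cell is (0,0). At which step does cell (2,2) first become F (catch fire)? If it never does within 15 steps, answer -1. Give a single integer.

Step 1: cell (2,2)='T' (+2 fires, +1 burnt)
Step 2: cell (2,2)='F' (+4 fires, +2 burnt)
  -> target ignites at step 2
Step 3: cell (2,2)='.' (+5 fires, +4 burnt)
Step 4: cell (2,2)='.' (+4 fires, +5 burnt)
Step 5: cell (2,2)='.' (+4 fires, +4 burnt)
Step 6: cell (2,2)='.' (+2 fires, +4 burnt)
Step 7: cell (2,2)='.' (+0 fires, +2 burnt)
  fire out at step 7

2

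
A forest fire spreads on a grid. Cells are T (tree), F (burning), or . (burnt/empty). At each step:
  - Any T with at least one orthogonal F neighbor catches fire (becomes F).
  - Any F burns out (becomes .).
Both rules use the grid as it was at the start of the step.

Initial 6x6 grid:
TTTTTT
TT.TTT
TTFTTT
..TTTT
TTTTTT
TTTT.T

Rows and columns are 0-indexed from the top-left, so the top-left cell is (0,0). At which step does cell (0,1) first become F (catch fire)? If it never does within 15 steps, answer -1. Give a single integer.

Step 1: cell (0,1)='T' (+3 fires, +1 burnt)
Step 2: cell (0,1)='T' (+6 fires, +3 burnt)
Step 3: cell (0,1)='F' (+9 fires, +6 burnt)
  -> target ignites at step 3
Step 4: cell (0,1)='.' (+9 fires, +9 burnt)
Step 5: cell (0,1)='.' (+3 fires, +9 burnt)
Step 6: cell (0,1)='.' (+1 fires, +3 burnt)
Step 7: cell (0,1)='.' (+0 fires, +1 burnt)
  fire out at step 7

3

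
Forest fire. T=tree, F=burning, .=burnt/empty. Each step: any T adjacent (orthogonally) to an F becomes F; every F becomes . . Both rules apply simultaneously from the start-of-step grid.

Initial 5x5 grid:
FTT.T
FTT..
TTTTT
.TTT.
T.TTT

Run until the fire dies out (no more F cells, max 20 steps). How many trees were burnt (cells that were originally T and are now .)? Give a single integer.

Answer: 15

Derivation:
Step 1: +3 fires, +2 burnt (F count now 3)
Step 2: +3 fires, +3 burnt (F count now 3)
Step 3: +2 fires, +3 burnt (F count now 2)
Step 4: +2 fires, +2 burnt (F count now 2)
Step 5: +3 fires, +2 burnt (F count now 3)
Step 6: +1 fires, +3 burnt (F count now 1)
Step 7: +1 fires, +1 burnt (F count now 1)
Step 8: +0 fires, +1 burnt (F count now 0)
Fire out after step 8
Initially T: 17, now '.': 23
Total burnt (originally-T cells now '.'): 15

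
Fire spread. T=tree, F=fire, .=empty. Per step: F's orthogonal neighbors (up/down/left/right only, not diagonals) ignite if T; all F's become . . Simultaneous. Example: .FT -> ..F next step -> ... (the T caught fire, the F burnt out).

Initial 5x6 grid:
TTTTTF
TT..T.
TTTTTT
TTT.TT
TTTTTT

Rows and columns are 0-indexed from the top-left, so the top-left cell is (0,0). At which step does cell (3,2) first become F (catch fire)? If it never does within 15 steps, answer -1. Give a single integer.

Step 1: cell (3,2)='T' (+1 fires, +1 burnt)
Step 2: cell (3,2)='T' (+2 fires, +1 burnt)
Step 3: cell (3,2)='T' (+2 fires, +2 burnt)
Step 4: cell (3,2)='T' (+4 fires, +2 burnt)
Step 5: cell (3,2)='T' (+5 fires, +4 burnt)
Step 6: cell (3,2)='F' (+5 fires, +5 burnt)
  -> target ignites at step 6
Step 7: cell (3,2)='.' (+3 fires, +5 burnt)
Step 8: cell (3,2)='.' (+2 fires, +3 burnt)
Step 9: cell (3,2)='.' (+1 fires, +2 burnt)
Step 10: cell (3,2)='.' (+0 fires, +1 burnt)
  fire out at step 10

6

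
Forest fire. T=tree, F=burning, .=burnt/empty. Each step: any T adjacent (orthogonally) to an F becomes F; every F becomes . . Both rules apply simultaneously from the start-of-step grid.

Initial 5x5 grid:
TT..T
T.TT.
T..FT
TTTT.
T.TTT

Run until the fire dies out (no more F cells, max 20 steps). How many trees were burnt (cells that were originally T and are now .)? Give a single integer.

Step 1: +3 fires, +1 burnt (F count now 3)
Step 2: +3 fires, +3 burnt (F count now 3)
Step 3: +3 fires, +3 burnt (F count now 3)
Step 4: +1 fires, +3 burnt (F count now 1)
Step 5: +2 fires, +1 burnt (F count now 2)
Step 6: +1 fires, +2 burnt (F count now 1)
Step 7: +1 fires, +1 burnt (F count now 1)
Step 8: +1 fires, +1 burnt (F count now 1)
Step 9: +0 fires, +1 burnt (F count now 0)
Fire out after step 9
Initially T: 16, now '.': 24
Total burnt (originally-T cells now '.'): 15

Answer: 15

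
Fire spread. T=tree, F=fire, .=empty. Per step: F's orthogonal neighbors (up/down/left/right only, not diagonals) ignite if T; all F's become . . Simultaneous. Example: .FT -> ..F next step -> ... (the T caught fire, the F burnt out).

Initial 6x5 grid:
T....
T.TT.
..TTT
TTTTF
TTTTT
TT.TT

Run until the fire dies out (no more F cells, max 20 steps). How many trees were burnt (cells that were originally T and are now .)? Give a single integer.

Step 1: +3 fires, +1 burnt (F count now 3)
Step 2: +4 fires, +3 burnt (F count now 4)
Step 3: +5 fires, +4 burnt (F count now 5)
Step 4: +3 fires, +5 burnt (F count now 3)
Step 5: +2 fires, +3 burnt (F count now 2)
Step 6: +1 fires, +2 burnt (F count now 1)
Step 7: +0 fires, +1 burnt (F count now 0)
Fire out after step 7
Initially T: 20, now '.': 28
Total burnt (originally-T cells now '.'): 18

Answer: 18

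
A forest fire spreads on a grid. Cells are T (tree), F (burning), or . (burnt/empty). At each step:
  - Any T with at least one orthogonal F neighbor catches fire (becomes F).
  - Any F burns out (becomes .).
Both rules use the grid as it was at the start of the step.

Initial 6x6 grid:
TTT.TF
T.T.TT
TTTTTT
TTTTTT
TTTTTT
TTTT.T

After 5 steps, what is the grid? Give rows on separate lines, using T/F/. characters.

Step 1: 2 trees catch fire, 1 burn out
  TTT.F.
  T.T.TF
  TTTTTT
  TTTTTT
  TTTTTT
  TTTT.T
Step 2: 2 trees catch fire, 2 burn out
  TTT...
  T.T.F.
  TTTTTF
  TTTTTT
  TTTTTT
  TTTT.T
Step 3: 2 trees catch fire, 2 burn out
  TTT...
  T.T...
  TTTTF.
  TTTTTF
  TTTTTT
  TTTT.T
Step 4: 3 trees catch fire, 2 burn out
  TTT...
  T.T...
  TTTF..
  TTTTF.
  TTTTTF
  TTTT.T
Step 5: 4 trees catch fire, 3 burn out
  TTT...
  T.T...
  TTF...
  TTTF..
  TTTTF.
  TTTT.F

TTT...
T.T...
TTF...
TTTF..
TTTTF.
TTTT.F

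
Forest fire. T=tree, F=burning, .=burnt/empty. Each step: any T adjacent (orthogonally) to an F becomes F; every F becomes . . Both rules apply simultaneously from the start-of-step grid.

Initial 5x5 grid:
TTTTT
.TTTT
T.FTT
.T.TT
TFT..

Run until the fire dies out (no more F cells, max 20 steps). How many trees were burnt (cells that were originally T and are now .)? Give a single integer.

Step 1: +5 fires, +2 burnt (F count now 5)
Step 2: +5 fires, +5 burnt (F count now 5)
Step 3: +4 fires, +5 burnt (F count now 4)
Step 4: +2 fires, +4 burnt (F count now 2)
Step 5: +0 fires, +2 burnt (F count now 0)
Fire out after step 5
Initially T: 17, now '.': 24
Total burnt (originally-T cells now '.'): 16

Answer: 16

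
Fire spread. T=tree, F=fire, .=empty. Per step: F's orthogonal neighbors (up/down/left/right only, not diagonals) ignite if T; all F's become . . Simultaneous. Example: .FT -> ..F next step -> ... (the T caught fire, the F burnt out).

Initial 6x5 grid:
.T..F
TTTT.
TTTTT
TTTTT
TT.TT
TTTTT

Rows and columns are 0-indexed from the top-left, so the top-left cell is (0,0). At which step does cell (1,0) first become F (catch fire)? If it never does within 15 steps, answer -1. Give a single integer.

Step 1: cell (1,0)='T' (+0 fires, +1 burnt)
  fire out at step 1
Target never catches fire within 15 steps

-1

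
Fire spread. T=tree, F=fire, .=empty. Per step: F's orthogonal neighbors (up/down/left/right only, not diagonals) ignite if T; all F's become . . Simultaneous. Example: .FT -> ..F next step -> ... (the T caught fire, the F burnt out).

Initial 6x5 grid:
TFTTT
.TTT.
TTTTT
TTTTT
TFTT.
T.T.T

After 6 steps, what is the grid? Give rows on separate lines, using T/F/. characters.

Step 1: 6 trees catch fire, 2 burn out
  F.FTT
  .FTT.
  TTTTT
  TFTTT
  F.FT.
  T.T.T
Step 2: 8 trees catch fire, 6 burn out
  ...FT
  ..FT.
  TFTTT
  F.FTT
  ...F.
  F.F.T
Step 3: 5 trees catch fire, 8 burn out
  ....F
  ...F.
  F.FTT
  ...FT
  .....
  ....T
Step 4: 2 trees catch fire, 5 burn out
  .....
  .....
  ...FT
  ....F
  .....
  ....T
Step 5: 1 trees catch fire, 2 burn out
  .....
  .....
  ....F
  .....
  .....
  ....T
Step 6: 0 trees catch fire, 1 burn out
  .....
  .....
  .....
  .....
  .....
  ....T

.....
.....
.....
.....
.....
....T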